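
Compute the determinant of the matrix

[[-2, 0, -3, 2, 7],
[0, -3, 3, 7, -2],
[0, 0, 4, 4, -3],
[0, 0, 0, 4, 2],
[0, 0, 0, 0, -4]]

The matrix is upper triangular, so the determinant is the product of the diagonal entries:
det = (-2) · (-3) · (4) · (4) · (-4) = -384

The determinant is -384.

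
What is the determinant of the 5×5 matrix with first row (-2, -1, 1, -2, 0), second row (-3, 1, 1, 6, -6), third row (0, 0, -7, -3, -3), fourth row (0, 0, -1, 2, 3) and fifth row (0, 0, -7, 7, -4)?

The matrix is block upper-triangular with a 2×2 block and a 3×3 block on the diagonal, so its determinant equals the product of the determinants of the diagonal blocks.
det of the 2×2 block = -5
det of the 3×3 block = 257
det = (-5)·(257) = -1285

The determinant is -1285.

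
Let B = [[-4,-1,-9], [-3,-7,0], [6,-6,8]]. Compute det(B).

Expand along column 3:
  + (-9) · |-3 -7; 6 -6| = (-9)·(18 − (-42)) = -540
  + 8 · |-4 -1; -3 -7| = 8·(28 − 3) = 200
Sum: (-540) + (200) = -340

-340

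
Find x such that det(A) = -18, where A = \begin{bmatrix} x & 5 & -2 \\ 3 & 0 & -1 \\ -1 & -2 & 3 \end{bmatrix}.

-5

Expanding along the row containing x, det(A) is linear in x: det(A) = (-2)·x + (-28).
Set (-2)·x + (-28) = -18  ⇒  (-2)·x = 10  ⇒  x = -5.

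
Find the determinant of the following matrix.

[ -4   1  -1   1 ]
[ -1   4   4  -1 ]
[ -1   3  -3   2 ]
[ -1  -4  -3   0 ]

The determinant is -64.

Expand along row 4 (it has 1 zero):
  − (-1) · M_41   where M_41 = det([1 -1 1; 4 4 -1; 3 -3 2]) = -8
  + (-4) · M_42   where M_42 = det([-4 -1 1; -1 4 -1; -1 -3 2]) = -16
  − (-3) · M_43   where M_43 = det([-4 1 1; -1 4 -1; -1 3 2]) = -40
det = (-1)·(-1)·(-8) + (+1)·(-4)·(-16) + (-1)·(-3)·(-40) = -64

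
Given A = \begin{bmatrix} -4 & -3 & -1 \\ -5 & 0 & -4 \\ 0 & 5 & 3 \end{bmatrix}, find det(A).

-100

Expand along row 2:
  − (-5) · |-3 -1; 5 3| = −(-5)·(-9 − (-5)) = -20
  − (-4) · |-4 -3; 0 5| = −(-4)·(-20 − 0) = -80
Sum: (-20) + (-80) = -100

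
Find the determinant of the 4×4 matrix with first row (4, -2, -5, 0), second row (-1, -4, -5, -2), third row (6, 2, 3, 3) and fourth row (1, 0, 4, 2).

Expand along row 1 (it has 1 zero):
  + (4) · M_11   where M_11 = det([-4 -5 -2; 2 3 3; 0 4 2]) = 28
  − (-2) · M_12   where M_12 = det([-1 -5 -2; 6 3 3; 1 4 2]) = 9
  + (-5) · M_13   where M_13 = det([-1 -4 -2; 6 2 3; 1 0 2]) = 36
det = (+1)·(4)·(28) + (-1)·(-2)·(9) + (+1)·(-5)·(36) = -50

-50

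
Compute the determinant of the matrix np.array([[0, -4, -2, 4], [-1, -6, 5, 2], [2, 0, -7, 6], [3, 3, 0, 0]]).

144

Expand along row 4 (it has 2 zeros):
  − (3) · M_41   where M_41 = det([-4 -2 4; -6 5 2; 0 -7 6]) = -80
  + (3) · M_42   where M_42 = det([0 -2 4; -1 5 2; 2 -7 6]) = -32
det = (-1)·(3)·(-80) + (+1)·(3)·(-32) = 144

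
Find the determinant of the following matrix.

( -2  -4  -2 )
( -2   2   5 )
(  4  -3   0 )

Expand along row 3:
  + 4 · |-4 -2; 2 5| = 4·(-20 − (-4)) = -64
  − (-3) · |-2 -2; -2 5| = −(-3)·(-10 − 4) = -42
Sum: (-64) + (-42) = -106

The determinant is -106.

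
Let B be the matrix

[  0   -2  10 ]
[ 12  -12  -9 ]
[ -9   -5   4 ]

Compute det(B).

det(B) = -1746

Expand along row 1:
  − (-2) · |12 -9; -9 4| = −(-2)·(48 − 81) = -66
  + 10 · |12 -12; -9 -5| = 10·(-60 − 108) = -1680
Sum: (-66) + (-1680) = -1746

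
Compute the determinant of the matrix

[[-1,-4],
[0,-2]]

2

det = (-1)·(-2) − (-4)·0 = 2 − 0 = 2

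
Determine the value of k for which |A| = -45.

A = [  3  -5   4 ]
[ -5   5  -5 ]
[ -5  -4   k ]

4

Expanding along the row containing k, det(A) is linear in k: det(A) = (-10)·k + (-5).
Set (-10)·k + (-5) = -45  ⇒  (-10)·k = -40  ⇒  k = 4.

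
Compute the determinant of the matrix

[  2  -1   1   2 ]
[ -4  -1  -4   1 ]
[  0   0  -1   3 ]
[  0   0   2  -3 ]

The determinant is 18.

The matrix is block upper-triangular with a 2×2 block and a 2×2 block on the diagonal, so its determinant equals the product of the determinants of the diagonal blocks.
det of the 2×2 block = -6
det of the 2×2 block = -3
det = (-6)·(-3) = 18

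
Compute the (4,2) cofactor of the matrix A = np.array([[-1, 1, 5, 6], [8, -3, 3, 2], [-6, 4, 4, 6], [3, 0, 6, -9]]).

-10

Delete row 4 and column 2; the remaining 3×3 submatrix is [-1 5 6; 8 3 2; -6 4 6].
Its determinant is -10.
The cofactor carries sign (−1)^(4+2) = +1, so C_{4,2} = +(-10) = -10.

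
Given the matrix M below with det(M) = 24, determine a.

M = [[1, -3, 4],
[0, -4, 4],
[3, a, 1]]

a = -4

Expanding along the column containing a, det(M) is linear in a: det(M) = (-4)·a + (8).
Set (-4)·a + (8) = 24  ⇒  (-4)·a = 16  ⇒  a = -4.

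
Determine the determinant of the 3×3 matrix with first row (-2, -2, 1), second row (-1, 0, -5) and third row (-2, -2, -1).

Expand along row 2:
  − (-1) · |-2 1; -2 -1| = −(-1)·(2 − (-2)) = 4
  − (-5) · |-2 -2; -2 -2| = −(-5)·(4 − 4) = 0
Sum: (4) + (0) = 4

4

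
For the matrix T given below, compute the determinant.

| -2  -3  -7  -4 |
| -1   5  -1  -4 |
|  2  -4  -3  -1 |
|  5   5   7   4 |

244

Expand along row 1:
  + (-2) · M_11   where M_11 = det([5 -1 -4; -4 -3 -1; 5 7 4]) = 16
  − (-3) · M_12   where M_12 = det([-1 -1 -4; 2 -3 -1; 5 7 4]) = -98
  + (-7) · M_13   where M_13 = det([-1 5 -4; 2 -4 -1; 5 5 4]) = -174
  − (-4) · M_14   where M_14 = det([-1 5 -1; 2 -4 -3; 5 5 7]) = -162
det = (+1)·(-2)·(16) + (-1)·(-3)·(-98) + (+1)·(-7)·(-174) + (-1)·(-4)·(-162) = 244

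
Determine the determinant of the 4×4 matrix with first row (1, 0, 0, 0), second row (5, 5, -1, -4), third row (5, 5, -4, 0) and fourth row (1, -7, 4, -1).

47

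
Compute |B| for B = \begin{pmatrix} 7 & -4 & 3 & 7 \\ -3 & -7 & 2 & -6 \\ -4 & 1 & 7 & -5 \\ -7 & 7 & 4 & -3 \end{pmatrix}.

Expand along row 1:
  + (7) · M_11   where M_11 = det([-7 2 -6; 1 7 -5; 7 4 -3]) = 213
  − (-4) · M_12   where M_12 = det([-3 2 -6; -4 7 -5; -7 4 -3]) = -149
  + (3) · M_13   where M_13 = det([-3 -7 -6; -4 1 -5; -7 7 -3]) = -131
  − (7) · M_14   where M_14 = det([-3 -7 2; -4 1 7; -7 7 4]) = 324
det = (+1)·(7)·(213) + (-1)·(-4)·(-149) + (+1)·(3)·(-131) + (-1)·(7)·(324) = -1766

The determinant is -1766.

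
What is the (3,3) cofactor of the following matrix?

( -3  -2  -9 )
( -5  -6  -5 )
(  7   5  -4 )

8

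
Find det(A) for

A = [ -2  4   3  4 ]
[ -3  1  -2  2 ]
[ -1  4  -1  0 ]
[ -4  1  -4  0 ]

90

Expand along column 4 (it has 2 zeros):
  − (4) · M_14   where M_14 = det([-3 1 -2; -1 4 -1; -4 1 -4]) = 15
  + (2) · M_24   where M_24 = det([-2 4 3; -1 4 -1; -4 1 -4]) = 75
det = (-1)·(4)·(15) + (+1)·(2)·(75) = 90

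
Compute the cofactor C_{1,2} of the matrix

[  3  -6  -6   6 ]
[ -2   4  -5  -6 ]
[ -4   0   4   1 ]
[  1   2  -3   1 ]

87

Delete row 1 and column 2; the remaining 3×3 submatrix is [-2 -5 -6; -4 4 1; 1 -3 1].
Its determinant is -87.
The cofactor carries sign (−1)^(1+2) = −1, so C_{1,2} = −(-87) = 87.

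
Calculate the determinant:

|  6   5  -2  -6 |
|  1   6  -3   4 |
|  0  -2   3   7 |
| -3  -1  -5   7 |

Expand along row 3 (it has 1 zero):
  − (-2) · M_32   where M_32 = det([6 -2 -6; 1 -3 4; -3 -5 7]) = 116
  + (3) · M_33   where M_33 = det([6 5 -6; 1 6 4; -3 -1 7]) = 79
  − (7) · M_34   where M_34 = det([6 5 -2; 1 6 -3; -3 -1 -5]) = -162
det = (-1)·(-2)·(116) + (+1)·(3)·(79) + (-1)·(7)·(-162) = 1603

1603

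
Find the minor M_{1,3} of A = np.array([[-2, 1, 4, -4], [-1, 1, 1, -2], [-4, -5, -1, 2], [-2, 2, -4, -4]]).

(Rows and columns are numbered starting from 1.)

The minor is 0.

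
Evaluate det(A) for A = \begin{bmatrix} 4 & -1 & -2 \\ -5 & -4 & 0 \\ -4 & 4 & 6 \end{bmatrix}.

|A| = -54

Expand along row 2:
  − (-5) · |-1 -2; 4 6| = −(-5)·(-6 − (-8)) = 10
  + (-4) · |4 -2; -4 6| = (-4)·(24 − 8) = -64
Sum: (10) + (-64) = -54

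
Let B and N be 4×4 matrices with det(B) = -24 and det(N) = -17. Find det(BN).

|BN| = 408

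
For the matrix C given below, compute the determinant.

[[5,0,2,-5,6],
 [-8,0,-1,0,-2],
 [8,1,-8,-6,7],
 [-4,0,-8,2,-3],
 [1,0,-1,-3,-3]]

-1688

Expand along column 2 (it has 4 zeros):
  − (1) · M_32   where M_32 = det([5 2 -5 6; -8 -1 0 -2; -4 -8 2 -3; 1 -1 -3 -3]) = 1688
det = (-1)·(1)·(1688) = -1688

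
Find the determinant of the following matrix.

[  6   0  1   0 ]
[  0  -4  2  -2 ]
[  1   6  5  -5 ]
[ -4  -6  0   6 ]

Expand along row 1 (it has 2 zeros):
  + (6) · M_11   where M_11 = det([-4 2 -2; 6 5 -5; -6 0 6]) = -192
  + (1) · M_13   where M_13 = det([0 -4 -2; 1 6 -5; -4 -6 6]) = -92
det = (+1)·(6)·(-192) + (+1)·(1)·(-92) = -1244

The determinant is -1244.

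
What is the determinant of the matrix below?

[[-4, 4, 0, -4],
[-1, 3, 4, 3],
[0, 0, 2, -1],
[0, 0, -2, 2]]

-16

The matrix is block upper-triangular with a 2×2 block and a 2×2 block on the diagonal, so its determinant equals the product of the determinants of the diagonal blocks.
det of the 2×2 block = -8
det of the 2×2 block = 2
det = (-8)·(2) = -16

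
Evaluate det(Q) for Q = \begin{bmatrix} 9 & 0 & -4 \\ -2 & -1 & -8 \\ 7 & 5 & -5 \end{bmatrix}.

|Q| = 417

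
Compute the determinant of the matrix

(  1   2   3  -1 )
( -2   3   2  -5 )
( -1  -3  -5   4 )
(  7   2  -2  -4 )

Expand along row 1:
  + (1) · M_11   where M_11 = det([3 2 -5; -3 -5 4; 2 -2 -4]) = -4
  − (2) · M_12   where M_12 = det([-2 2 -5; -1 -5 4; 7 -2 -4]) = -193
  + (3) · M_13   where M_13 = det([-2 3 -5; -1 -3 4; 7 2 -4]) = -31
  − (-1) · M_14   where M_14 = det([-2 3 2; -1 -3 -5; 7 2 -2]) = -105
det = (+1)·(1)·(-4) + (-1)·(2)·(-193) + (+1)·(3)·(-31) + (-1)·(-1)·(-105) = 184

184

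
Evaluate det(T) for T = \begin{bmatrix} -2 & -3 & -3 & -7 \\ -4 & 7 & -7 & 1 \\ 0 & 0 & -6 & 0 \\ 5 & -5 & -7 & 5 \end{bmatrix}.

Expand along row 3 (it has 3 zeros):
  + (-6) · M_33   where M_33 = det([-2 -3 -7; -4 7 1; 5 -5 5]) = -50
det = (+1)·(-6)·(-50) = 300

det(T) = 300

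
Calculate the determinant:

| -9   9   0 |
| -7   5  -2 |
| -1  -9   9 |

The determinant is 342.

Expand along column 3:
  − (-2) · |-9 9; -1 -9| = −(-2)·(81 − (-9)) = 180
  + 9 · |-9 9; -7 5| = 9·(-45 − (-63)) = 162
Sum: (180) + (162) = 342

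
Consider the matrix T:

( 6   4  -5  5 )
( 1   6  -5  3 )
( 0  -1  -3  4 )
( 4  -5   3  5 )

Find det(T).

The determinant is -627.

Expand along row 3 (it has 1 zero):
  − (-1) · M_32   where M_32 = det([6 -5 5; 1 -5 3; 4 3 5]) = -124
  + (-3) · M_33   where M_33 = det([6 4 5; 1 6 3; 4 -5 5]) = 153
  − (4) · M_34   where M_34 = det([6 4 -5; 1 6 -5; 4 -5 3]) = 11
det = (-1)·(-1)·(-124) + (+1)·(-3)·(153) + (-1)·(4)·(11) = -627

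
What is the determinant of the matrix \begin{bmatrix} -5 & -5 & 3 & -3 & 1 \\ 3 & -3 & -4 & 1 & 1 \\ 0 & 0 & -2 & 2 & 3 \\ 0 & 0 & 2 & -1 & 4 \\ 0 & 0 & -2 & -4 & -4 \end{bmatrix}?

-2100

The matrix is block upper-triangular with a 2×2 block and a 3×3 block on the diagonal, so its determinant equals the product of the determinants of the diagonal blocks.
det of the 2×2 block = 30
det of the 3×3 block = -70
det = (30)·(-70) = -2100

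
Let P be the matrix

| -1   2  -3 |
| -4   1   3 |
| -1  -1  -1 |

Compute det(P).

The determinant is -31.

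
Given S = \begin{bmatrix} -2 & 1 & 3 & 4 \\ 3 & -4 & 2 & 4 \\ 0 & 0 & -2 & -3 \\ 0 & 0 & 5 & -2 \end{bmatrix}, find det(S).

S is block upper-triangular with a 2×2 block and a 2×2 block on the diagonal, so its determinant equals the product of the determinants of the diagonal blocks.
det of the 2×2 block = 5
det of the 2×2 block = 19
det = (5)·(19) = 95

The determinant is 95.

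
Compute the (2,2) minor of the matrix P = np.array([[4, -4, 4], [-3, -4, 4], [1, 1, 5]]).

The minor is 16.

Delete row 2 and column 2; the remaining 2×2 submatrix is [4 4; 1 5].
Its determinant is 4·5 − 4·1 = 16.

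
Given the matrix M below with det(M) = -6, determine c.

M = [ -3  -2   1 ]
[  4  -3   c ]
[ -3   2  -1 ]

c = 1

Expanding along the row containing c, det(M) is linear in c: det(M) = (12)·c + (-18).
Set (12)·c + (-18) = -6  ⇒  (12)·c = 12  ⇒  c = 1.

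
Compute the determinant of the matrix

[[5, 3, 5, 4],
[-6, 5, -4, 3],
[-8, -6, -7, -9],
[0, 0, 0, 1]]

Expand along row 4 (it has 3 zeros):
  + (1) · M_44   where M_44 = det([5 3 5; -6 5 -4; -8 -6 -7]) = 55
det = (+1)·(1)·(55) = 55

55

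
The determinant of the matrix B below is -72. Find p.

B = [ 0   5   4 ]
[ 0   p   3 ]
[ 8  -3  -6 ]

Expanding along the row containing p, det(B) is linear in p: det(B) = (-32)·p + (120).
Set (-32)·p + (120) = -72  ⇒  (-32)·p = -192  ⇒  p = 6.

p = 6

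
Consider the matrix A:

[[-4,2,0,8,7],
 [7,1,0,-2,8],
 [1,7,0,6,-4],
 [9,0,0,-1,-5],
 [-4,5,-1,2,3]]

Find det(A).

Expand along column 3 (it has 4 zeros):
  + (-1) · M_53   where M_53 = det([-4 2 8 7; 7 1 -2 8; 1 7 6 -4; 9 0 -1 -5]) = -5292
det = (+1)·(-1)·(-5292) = 5292

The determinant is 5292.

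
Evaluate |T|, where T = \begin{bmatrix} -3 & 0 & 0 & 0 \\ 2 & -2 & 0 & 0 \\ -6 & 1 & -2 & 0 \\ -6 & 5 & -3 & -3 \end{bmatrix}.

The determinant is 36.

T is lower triangular, so det(T) is the product of the diagonal entries:
det = (-3) · (-2) · (-2) · (-3) = 36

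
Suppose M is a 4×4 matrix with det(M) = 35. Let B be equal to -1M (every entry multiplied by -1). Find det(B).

35

For a 4×4 matrix, det(-1M) = (-1)^4·det(M) = 1·det(M).
det(B) = (1)·(35) = 35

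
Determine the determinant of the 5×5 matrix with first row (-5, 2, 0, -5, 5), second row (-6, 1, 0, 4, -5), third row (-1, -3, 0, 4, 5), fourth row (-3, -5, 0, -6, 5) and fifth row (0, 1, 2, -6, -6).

The determinant is 6640.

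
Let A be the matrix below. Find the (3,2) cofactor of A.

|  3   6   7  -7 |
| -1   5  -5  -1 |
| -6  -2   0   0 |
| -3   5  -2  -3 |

-130

Delete row 3 and column 2; the remaining 3×3 submatrix is [3 7 -7; -1 -5 -1; -3 -2 -3].
Its determinant is 130.
The cofactor carries sign (−1)^(3+2) = −1, so C_{3,2} = −(130) = -130.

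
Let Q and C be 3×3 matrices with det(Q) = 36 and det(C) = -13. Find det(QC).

det(QC) = det(Q)·det(C) = (36)·(-13) = -468

-468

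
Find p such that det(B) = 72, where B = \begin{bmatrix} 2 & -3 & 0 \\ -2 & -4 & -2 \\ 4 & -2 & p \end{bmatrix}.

p = -4

Expanding along the column containing p, det(B) is linear in p: det(B) = (-14)·p + (16).
Set (-14)·p + (16) = 72  ⇒  (-14)·p = 56  ⇒  p = -4.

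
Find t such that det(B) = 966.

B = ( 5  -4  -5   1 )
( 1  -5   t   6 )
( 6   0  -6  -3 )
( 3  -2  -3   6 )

Expanding along the row containing t, det(B) is linear in t: det(B) = (-138)·t + (-138).
Set (-138)·t + (-138) = 966  ⇒  (-138)·t = 1104  ⇒  t = -8.

t = -8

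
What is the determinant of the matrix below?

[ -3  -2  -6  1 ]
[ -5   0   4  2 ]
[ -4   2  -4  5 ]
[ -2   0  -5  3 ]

132

Expand along column 2 (it has 2 zeros):
  − (-2) · M_12   where M_12 = det([-5 4 2; -4 -4 5; -2 -5 3]) = -33
  − (2) · M_32   where M_32 = det([-3 -6 1; -5 4 2; -2 -5 3]) = -99
det = (-1)·(-2)·(-33) + (-1)·(2)·(-99) = 132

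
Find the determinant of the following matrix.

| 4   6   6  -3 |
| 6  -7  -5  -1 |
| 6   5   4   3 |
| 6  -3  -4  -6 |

-1456

Expand along row 1:
  + (4) · M_11   where M_11 = det([-7 -5 -1; 5 4 3; -3 -4 -6]) = -13
  − (6) · M_12   where M_12 = det([6 -5 -1; 6 4 3; 6 -4 -6]) = -294
  + (6) · M_13   where M_13 = det([6 -7 -1; 6 5 3; 6 -3 -6]) = -456
  − (-3) · M_14   where M_14 = det([6 -7 -5; 6 5 4; 6 -3 -4]) = -144
det = (+1)·(4)·(-13) + (-1)·(6)·(-294) + (+1)·(6)·(-456) + (-1)·(-3)·(-144) = -1456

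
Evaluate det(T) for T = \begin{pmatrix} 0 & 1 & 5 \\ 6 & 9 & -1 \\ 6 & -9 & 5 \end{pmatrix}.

det(T) = -576

Expand along column 1:
  − 6 · |1 5; -9 5| = −6·(5 − (-45)) = -300
  + 6 · |1 5; 9 -1| = 6·(-1 − 45) = -276
Sum: (-300) + (-276) = -576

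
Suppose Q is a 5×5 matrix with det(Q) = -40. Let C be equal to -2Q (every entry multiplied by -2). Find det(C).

The determinant is 1280.

For a 5×5 matrix, det(-2Q) = (-2)^5·det(Q) = -32·det(Q).
det(C) = (-32)·(-40) = 1280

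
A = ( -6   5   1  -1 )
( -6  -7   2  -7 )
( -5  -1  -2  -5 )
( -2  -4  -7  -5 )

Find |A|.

Expand along row 1:
  + (-6) · M_11   where M_11 = det([-7 2 -7; -1 -2 -5; -4 -7 -5]) = 212
  − (5) · M_12   where M_12 = det([-6 2 -7; -5 -2 -5; -2 -7 -5]) = -97
  + (1) · M_13   where M_13 = det([-6 -7 -7; -5 -1 -5; -2 -4 -5]) = 69
  − (-1) · M_14   where M_14 = det([-6 -7 2; -5 -1 -2; -2 -4 -7]) = 259
det = (+1)·(-6)·(212) + (-1)·(5)·(-97) + (+1)·(1)·(69) + (-1)·(-1)·(259) = -459

-459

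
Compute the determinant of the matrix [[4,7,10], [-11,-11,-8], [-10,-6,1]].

Expand along row 1:
  + 4 · |-11 -8; -6 1| = 4·(-11 − 48) = -236
  − 7 · |-11 -8; -10 1| = −7·(-11 − 80) = 637
  + 10 · |-11 -11; -10 -6| = 10·(66 − 110) = -440
Sum: (-236) + (637) + (-440) = -39

The determinant is -39.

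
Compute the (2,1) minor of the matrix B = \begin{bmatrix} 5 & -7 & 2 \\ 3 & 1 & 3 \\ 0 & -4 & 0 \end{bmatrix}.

Delete row 2 and column 1; the remaining 2×2 submatrix is [-7 2; -4 0].
Its determinant is (-7)·0 − 2·(-4) = 8.

The minor is 8.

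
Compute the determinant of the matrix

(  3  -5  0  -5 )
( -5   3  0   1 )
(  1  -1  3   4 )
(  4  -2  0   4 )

-204

Expand along column 3 (it has 3 zeros):
  + (3) · M_33   where M_33 = det([3 -5 -5; -5 3 1; 4 -2 4]) = -68
det = (+1)·(3)·(-68) = -204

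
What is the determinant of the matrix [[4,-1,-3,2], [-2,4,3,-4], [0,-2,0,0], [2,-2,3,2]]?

The determinant is 120.

Expand along row 3 (it has 3 zeros):
  − (-2) · M_32   where M_32 = det([4 -3 2; -2 3 -4; 2 3 2]) = 60
det = (-1)·(-2)·(60) = 120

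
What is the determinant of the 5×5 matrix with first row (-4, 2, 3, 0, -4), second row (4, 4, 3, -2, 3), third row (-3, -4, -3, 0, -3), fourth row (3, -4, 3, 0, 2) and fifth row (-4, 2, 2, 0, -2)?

-628

Expand along column 4 (it has 4 zeros):
  + (-2) · M_24   where M_24 = det([-4 2 3 -4; -3 -4 -3 -3; 3 -4 3 2; -4 2 2 -2]) = 314
det = (+1)·(-2)·(314) = -628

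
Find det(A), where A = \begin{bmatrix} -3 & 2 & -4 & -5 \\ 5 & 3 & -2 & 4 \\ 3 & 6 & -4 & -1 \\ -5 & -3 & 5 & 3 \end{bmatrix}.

Expand along row 1:
  + (-3) · M_11   where M_11 = det([3 -2 4; 6 -4 -1; -3 5 3]) = 81
  − (2) · M_12   where M_12 = det([5 -2 4; 3 -4 -1; -5 5 3]) = -47
  + (-4) · M_13   where M_13 = det([5 3 4; 3 6 -1; -5 -3 3]) = 147
  − (-5) · M_14   where M_14 = det([5 3 -2; 3 6 -4; -5 -3 5]) = 63
det = (+1)·(-3)·(81) + (-1)·(2)·(-47) + (+1)·(-4)·(147) + (-1)·(-5)·(63) = -422

-422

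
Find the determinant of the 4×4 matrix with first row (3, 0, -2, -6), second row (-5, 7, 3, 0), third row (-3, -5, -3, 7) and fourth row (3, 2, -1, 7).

Expand along row 1 (it has 1 zero):
  + (3) · M_11   where M_11 = det([7 3 0; -5 -3 7; 2 -1 7]) = 49
  + (-2) · M_13   where M_13 = det([-5 7 0; -3 -5 7; 3 2 7]) = 539
  − (-6) · M_14   where M_14 = det([-5 7 3; -3 -5 -3; 3 2 -1]) = -112
det = (+1)·(3)·(49) + (+1)·(-2)·(539) + (-1)·(-6)·(-112) = -1603

The determinant is -1603.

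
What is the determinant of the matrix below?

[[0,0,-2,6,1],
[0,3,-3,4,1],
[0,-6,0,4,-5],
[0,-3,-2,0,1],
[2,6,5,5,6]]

Expand along column 1 (it has 4 zeros):
  + (2) · M_51   where M_51 = det([0 -2 6 1; 3 -3 4 1; -6 0 4 -5; -3 -2 0 1]) = -378
det = (+1)·(2)·(-378) = -756

-756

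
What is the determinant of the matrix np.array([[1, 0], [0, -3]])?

-3

det = 1·(-3) − 0·0 = -3 − 0 = -3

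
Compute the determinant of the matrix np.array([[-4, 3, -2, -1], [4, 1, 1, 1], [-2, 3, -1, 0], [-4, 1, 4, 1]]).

32

Expand along row 3 (it has 1 zero):
  + (-2) · M_31   where M_31 = det([3 -2 -1; 1 1 1; 1 4 1]) = -12
  − (3) · M_32   where M_32 = det([-4 -2 -1; 4 1 1; -4 4 1]) = 8
  + (-1) · M_33   where M_33 = det([-4 3 -1; 4 1 1; -4 1 1]) = -32
det = (+1)·(-2)·(-12) + (-1)·(3)·(8) + (+1)·(-1)·(-32) = 32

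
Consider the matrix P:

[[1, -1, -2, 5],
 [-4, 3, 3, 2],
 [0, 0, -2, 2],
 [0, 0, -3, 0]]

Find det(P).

-6

P is block upper-triangular with a 2×2 block and a 2×2 block on the diagonal, so its determinant equals the product of the determinants of the diagonal blocks.
det of the 2×2 block = -1
det of the 2×2 block = 6
det = (-1)·(6) = -6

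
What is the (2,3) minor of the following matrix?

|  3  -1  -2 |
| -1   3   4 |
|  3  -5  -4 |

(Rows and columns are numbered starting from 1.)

Delete row 2 and column 3; the remaining 2×2 submatrix is [3 -1; 3 -5].
Its determinant is 3·(-5) − (-1)·3 = -12.

-12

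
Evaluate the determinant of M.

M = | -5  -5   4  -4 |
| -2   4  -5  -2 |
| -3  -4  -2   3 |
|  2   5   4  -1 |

Expand along row 1:
  + (-5) · M_11   where M_11 = det([4 -5 -2; -4 -2 3; 5 4 -1]) = -83
  − (-5) · M_12   where M_12 = det([-2 -5 -2; -3 -2 3; 2 4 -1]) = 21
  + (4) · M_13   where M_13 = det([-2 4 -2; -3 -4 3; 2 5 -1]) = 48
  − (-4) · M_14   where M_14 = det([-2 4 -5; -3 -4 -2; 2 5 4]) = 79
det = (+1)·(-5)·(-83) + (-1)·(-5)·(21) + (+1)·(4)·(48) + (-1)·(-4)·(79) = 1028

1028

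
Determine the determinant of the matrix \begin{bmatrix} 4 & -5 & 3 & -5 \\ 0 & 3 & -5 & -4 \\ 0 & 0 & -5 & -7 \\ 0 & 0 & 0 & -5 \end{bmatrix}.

The determinant is 300.

The matrix is upper triangular, so the determinant is the product of the diagonal entries:
det = (4) · (3) · (-5) · (-5) = 300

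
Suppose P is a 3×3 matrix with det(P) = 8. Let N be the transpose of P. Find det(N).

det(N) = 8

det(Pᵀ) = det(P).
det(N) = (1)·(8) = 8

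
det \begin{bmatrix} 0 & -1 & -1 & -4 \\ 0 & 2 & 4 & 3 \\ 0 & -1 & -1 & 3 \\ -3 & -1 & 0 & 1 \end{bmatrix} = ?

The determinant is -42.

Expand along column 1 (it has 3 zeros):
  − (-3) · M_41   where M_41 = det([-1 -1 -4; 2 4 3; -1 -1 3]) = -14
det = (-1)·(-3)·(-14) = -42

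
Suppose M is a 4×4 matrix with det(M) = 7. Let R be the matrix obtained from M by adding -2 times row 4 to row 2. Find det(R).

7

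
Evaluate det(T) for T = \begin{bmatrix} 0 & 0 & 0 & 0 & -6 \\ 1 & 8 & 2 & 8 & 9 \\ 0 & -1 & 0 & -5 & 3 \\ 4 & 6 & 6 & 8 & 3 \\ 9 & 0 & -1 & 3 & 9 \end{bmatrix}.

Expand along row 1 (it has 4 zeros):
  + (-6) · M_15   where M_15 = det([1 8 2 8; 0 -1 0 -5; 4 6 6 8; 9 0 -1 3]) = -1432
det = (+1)·(-6)·(-1432) = 8592

The determinant is 8592.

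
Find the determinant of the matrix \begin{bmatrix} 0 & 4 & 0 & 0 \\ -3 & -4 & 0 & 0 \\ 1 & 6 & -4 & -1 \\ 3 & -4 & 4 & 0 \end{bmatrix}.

The determinant is 48.

The matrix is block lower-triangular with a 2×2 block and a 2×2 block on the diagonal, so its determinant equals the product of the determinants of the diagonal blocks.
det of the 2×2 block = 12
det of the 2×2 block = 4
det = (12)·(4) = 48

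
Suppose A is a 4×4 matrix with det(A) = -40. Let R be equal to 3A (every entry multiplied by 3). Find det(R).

For a 4×4 matrix, det(3A) = 3^4·det(A) = 81·det(A).
det(R) = (81)·(-40) = -3240

det(R) = -3240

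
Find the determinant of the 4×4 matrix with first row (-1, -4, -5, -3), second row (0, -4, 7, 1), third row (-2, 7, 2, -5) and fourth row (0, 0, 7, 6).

Expand along row 4 (it has 2 zeros):
  − (7) · M_43   where M_43 = det([-1 -4 -3; 0 -4 1; -2 7 -5]) = 19
  + (6) · M_44   where M_44 = det([-1 -4 -5; 0 -4 7; -2 7 2]) = 153
det = (-1)·(7)·(19) + (+1)·(6)·(153) = 785

785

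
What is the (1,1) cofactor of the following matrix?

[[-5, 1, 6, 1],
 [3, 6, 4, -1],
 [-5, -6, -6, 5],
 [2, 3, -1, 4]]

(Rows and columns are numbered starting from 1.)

The cofactor is 18.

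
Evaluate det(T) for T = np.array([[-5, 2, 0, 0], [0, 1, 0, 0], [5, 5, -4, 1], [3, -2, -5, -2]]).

-65

T is block lower-triangular with a 2×2 block and a 2×2 block on the diagonal, so its determinant equals the product of the determinants of the diagonal blocks.
det of the 2×2 block = -5
det of the 2×2 block = 13
det = (-5)·(13) = -65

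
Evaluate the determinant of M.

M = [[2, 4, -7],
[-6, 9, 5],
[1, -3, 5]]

|M| = 197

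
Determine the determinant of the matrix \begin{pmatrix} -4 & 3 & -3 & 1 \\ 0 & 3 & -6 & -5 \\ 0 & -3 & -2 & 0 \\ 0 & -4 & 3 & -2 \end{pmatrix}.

-532

Expand along column 1 (it has 3 zeros):
  + (-4) · M_11   where M_11 = det([3 -6 -5; -3 -2 0; -4 3 -2]) = 133
det = (+1)·(-4)·(133) = -532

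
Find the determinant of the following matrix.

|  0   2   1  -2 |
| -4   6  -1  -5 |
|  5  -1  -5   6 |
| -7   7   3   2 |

The determinant is -876.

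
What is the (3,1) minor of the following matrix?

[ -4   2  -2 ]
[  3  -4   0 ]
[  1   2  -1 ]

-8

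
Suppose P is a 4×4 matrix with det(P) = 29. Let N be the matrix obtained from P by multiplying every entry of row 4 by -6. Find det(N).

-174

Scaling one row by -6 multiplies the determinant by -6.
det(N) = (-6)·(29) = -174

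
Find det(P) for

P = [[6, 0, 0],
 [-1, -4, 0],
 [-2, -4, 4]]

det(P) = -96

P is lower triangular, so det(P) is the product of the diagonal entries:
det = (6) · (-4) · (4) = -96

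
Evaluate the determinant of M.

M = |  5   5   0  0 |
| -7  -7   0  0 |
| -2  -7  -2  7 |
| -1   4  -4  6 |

The determinant is 0.

M is block lower-triangular with a 2×2 block and a 2×2 block on the diagonal, so its determinant equals the product of the determinants of the diagonal blocks.
det of the 2×2 block = 0
det of the 2×2 block = 16
det = (0)·(16) = 0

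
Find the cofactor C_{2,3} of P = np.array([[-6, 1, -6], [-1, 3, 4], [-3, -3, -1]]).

Delete row 2 and column 3; the remaining 2×2 submatrix is [-6 1; -3 -3].
Its determinant is (-6)·(-3) − 1·(-3) = 21.
The cofactor carries sign (−1)^(2+3) = −1, so C_{2,3} = −(21) = -21.

-21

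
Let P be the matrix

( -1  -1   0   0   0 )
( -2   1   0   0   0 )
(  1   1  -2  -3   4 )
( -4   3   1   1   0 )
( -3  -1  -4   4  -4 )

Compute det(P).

P is block lower-triangular with a 2×2 block and a 3×3 block on the diagonal, so its determinant equals the product of the determinants of the diagonal blocks.
det of the 2×2 block = -3
det of the 3×3 block = 28
det = (-3)·(28) = -84

det(P) = -84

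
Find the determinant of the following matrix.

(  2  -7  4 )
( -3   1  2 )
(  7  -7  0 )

Expand along column 3:
  + 4 · |-3 1; 7 -7| = 4·(21 − 7) = 56
  − 2 · |2 -7; 7 -7| = −2·(-14 − (-49)) = -70
Sum: (56) + (-70) = -14

The determinant is -14.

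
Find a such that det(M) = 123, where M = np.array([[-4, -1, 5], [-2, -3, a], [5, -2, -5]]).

Expanding along the row containing a, det(M) is linear in a: det(M) = (-13)·a + (45).
Set (-13)·a + (45) = 123  ⇒  (-13)·a = 78  ⇒  a = -6.

-6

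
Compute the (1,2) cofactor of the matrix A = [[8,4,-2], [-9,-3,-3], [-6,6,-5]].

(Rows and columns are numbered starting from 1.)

Delete row 1 and column 2; the remaining 2×2 submatrix is [-9 -3; -6 -5].
Its determinant is (-9)·(-5) − (-3)·(-6) = 27.
The cofactor carries sign (−1)^(1+2) = −1, so C_{1,2} = −(27) = -27.

The cofactor is -27.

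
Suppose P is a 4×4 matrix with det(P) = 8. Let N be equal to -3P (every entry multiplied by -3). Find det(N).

648

For a 4×4 matrix, det(-3P) = (-3)^4·det(P) = 81·det(P).
det(N) = (81)·(8) = 648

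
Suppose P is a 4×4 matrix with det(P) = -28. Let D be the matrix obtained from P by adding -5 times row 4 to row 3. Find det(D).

The determinant is -28.

Adding a multiple of one row to another leaves the determinant unchanged.
det(D) = (1)·(-28) = -28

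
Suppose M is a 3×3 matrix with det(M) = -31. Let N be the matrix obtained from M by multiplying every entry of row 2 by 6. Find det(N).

|N| = -186

Scaling one row by 6 multiplies the determinant by 6.
det(N) = (6)·(-31) = -186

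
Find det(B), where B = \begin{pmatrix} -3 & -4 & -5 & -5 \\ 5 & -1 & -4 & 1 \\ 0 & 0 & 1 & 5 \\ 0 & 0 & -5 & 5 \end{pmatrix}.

|B| = 690

B is block upper-triangular with a 2×2 block and a 2×2 block on the diagonal, so its determinant equals the product of the determinants of the diagonal blocks.
det of the 2×2 block = 23
det of the 2×2 block = 30
det = (23)·(30) = 690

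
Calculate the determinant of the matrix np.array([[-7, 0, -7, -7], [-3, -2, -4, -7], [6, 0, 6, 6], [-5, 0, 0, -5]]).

Expand along column 2 (it has 3 zeros):
  + (-2) · M_22   where M_22 = det([-7 -7 -7; 6 6 6; -5 0 -5]) = 0
det = (+1)·(-2)·(0) = 0

The determinant is 0.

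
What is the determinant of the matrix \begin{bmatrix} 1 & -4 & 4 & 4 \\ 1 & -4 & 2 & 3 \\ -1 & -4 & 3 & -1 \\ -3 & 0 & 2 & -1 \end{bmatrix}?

Expand along row 4 (it has 1 zero):
  − (-3) · M_41   where M_41 = det([-4 4 4; -4 2 3; -4 3 -1]) = -36
  − (2) · M_43   where M_43 = det([1 -4 4; 1 -4 3; -1 -4 -1]) = -8
  + (-1) · M_44   where M_44 = det([1 -4 4; 1 -4 2; -1 -4 3]) = -16
det = (-1)·(-3)·(-36) + (-1)·(2)·(-8) + (+1)·(-1)·(-16) = -76

-76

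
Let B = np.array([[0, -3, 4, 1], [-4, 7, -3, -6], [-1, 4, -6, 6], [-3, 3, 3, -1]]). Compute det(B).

297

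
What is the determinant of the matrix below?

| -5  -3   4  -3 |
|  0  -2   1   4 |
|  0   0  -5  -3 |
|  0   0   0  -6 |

The matrix is upper triangular, so the determinant is the product of the diagonal entries:
det = (-5) · (-2) · (-5) · (-6) = 300

The determinant is 300.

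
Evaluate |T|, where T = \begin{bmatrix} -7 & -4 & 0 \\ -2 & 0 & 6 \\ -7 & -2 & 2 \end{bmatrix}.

68

Expand along column 2:
  − (-4) · |-2 6; -7 2| = −(-4)·(-4 − (-42)) = 152
  − (-2) · |-7 0; -2 6| = −(-2)·(-42 − 0) = -84
Sum: (152) + (-84) = 68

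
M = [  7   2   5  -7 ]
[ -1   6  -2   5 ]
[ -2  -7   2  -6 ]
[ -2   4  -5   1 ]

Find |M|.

Expand along row 1:
  + (7) · M_11   where M_11 = det([6 -2 5; -7 2 -6; 4 -5 1]) = 1
  − (2) · M_12   where M_12 = det([-1 -2 5; -2 2 -6; -2 -5 1]) = 70
  + (5) · M_13   where M_13 = det([-1 6 5; -2 -7 -6; -2 4 1]) = -43
  − (-7) · M_14   where M_14 = det([-1 6 -2; -2 -7 2; -2 4 -5]) = -67
det = (+1)·(7)·(1) + (-1)·(2)·(70) + (+1)·(5)·(-43) + (-1)·(-7)·(-67) = -817

The determinant is -817.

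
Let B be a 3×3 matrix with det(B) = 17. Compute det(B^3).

4913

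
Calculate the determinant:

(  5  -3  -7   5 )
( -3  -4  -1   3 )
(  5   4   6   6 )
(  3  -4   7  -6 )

Expand along row 1:
  + (5) · M_11   where M_11 = det([-4 -1 3; 4 6 6; -4 7 -6]) = 468
  − (-3) · M_12   where M_12 = det([-3 -1 3; 5 6 6; 3 7 -6]) = 237
  + (-7) · M_13   where M_13 = det([-3 -4 3; 5 4 6; 3 -4 -6]) = -288
  − (5) · M_14   where M_14 = det([-3 -4 -1; 5 4 6; 3 -4 7]) = -56
det = (+1)·(5)·(468) + (-1)·(-3)·(237) + (+1)·(-7)·(-288) + (-1)·(5)·(-56) = 5347

The determinant is 5347.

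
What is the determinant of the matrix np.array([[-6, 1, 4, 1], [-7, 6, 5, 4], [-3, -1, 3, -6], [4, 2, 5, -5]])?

-1031

Expand along row 1:
  + (-6) · M_11   where M_11 = det([6 5 4; -1 3 -6; 2 5 -5]) = -39
  − (1) · M_12   where M_12 = det([-7 5 4; -3 3 -6; 4 5 -5]) = -408
  + (4) · M_13   where M_13 = det([-7 6 4; -3 -1 -6; 4 2 -5]) = -361
  − (1) · M_14   where M_14 = det([-7 6 5; -3 -1 3; 4 2 5]) = 229
det = (+1)·(-6)·(-39) + (-1)·(1)·(-408) + (+1)·(4)·(-361) + (-1)·(1)·(229) = -1031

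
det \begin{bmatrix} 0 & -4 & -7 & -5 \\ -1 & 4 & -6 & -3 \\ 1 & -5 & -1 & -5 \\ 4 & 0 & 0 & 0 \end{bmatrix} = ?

The determinant is 732.

Expand along row 4 (it has 3 zeros):
  − (4) · M_41   where M_41 = det([-4 -7 -5; 4 -6 -3; -5 -1 -5]) = -183
det = (-1)·(4)·(-183) = 732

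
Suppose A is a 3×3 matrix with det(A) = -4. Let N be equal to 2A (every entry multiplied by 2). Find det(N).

|N| = -32

For a 3×3 matrix, det(2A) = 2^3·det(A) = 8·det(A).
det(N) = (8)·(-4) = -32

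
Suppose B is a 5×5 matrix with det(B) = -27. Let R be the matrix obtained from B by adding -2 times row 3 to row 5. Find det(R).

|R| = -27

Adding a multiple of one row to another leaves the determinant unchanged.
det(R) = (1)·(-27) = -27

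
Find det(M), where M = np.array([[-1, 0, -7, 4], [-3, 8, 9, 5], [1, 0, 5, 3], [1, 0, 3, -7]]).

The determinant is -272.

Expand along column 2 (it has 3 zeros):
  + (8) · M_22   where M_22 = det([-1 -7 4; 1 5 3; 1 3 -7]) = -34
det = (+1)·(8)·(-34) = -272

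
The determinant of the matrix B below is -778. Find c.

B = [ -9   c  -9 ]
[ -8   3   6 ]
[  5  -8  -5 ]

4

Expanding along the row containing c, det(B) is linear in c: det(B) = (-10)·c + (-738).
Set (-10)·c + (-738) = -778  ⇒  (-10)·c = -40  ⇒  c = 4.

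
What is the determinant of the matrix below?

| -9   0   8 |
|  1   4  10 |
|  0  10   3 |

Expand along row 1:
  + (-9) · |4 10; 10 3| = (-9)·(12 − 100) = 792
  + 8 · |1 4; 0 10| = 8·(10 − 0) = 80
Sum: (792) + (80) = 872

The determinant is 872.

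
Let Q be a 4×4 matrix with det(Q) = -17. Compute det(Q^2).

289

det(Q^2) = (det Q)^2 = (-17)^2 = 289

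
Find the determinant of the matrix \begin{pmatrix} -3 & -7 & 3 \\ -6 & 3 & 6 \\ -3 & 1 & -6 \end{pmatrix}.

459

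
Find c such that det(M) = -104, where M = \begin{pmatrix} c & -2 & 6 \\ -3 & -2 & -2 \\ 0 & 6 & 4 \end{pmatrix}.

Expanding along the column containing c, det(M) is linear in c: det(M) = (4)·c + (-132).
Set (4)·c + (-132) = -104  ⇒  (4)·c = 28  ⇒  c = 7.

7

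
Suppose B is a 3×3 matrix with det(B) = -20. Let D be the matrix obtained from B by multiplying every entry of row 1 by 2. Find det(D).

Scaling one row by 2 multiplies the determinant by 2.
det(D) = (2)·(-20) = -40

|D| = -40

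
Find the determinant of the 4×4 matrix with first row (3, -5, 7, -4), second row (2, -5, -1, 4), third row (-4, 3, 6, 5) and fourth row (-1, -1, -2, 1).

824

Expand along row 1:
  + (3) · M_11   where M_11 = det([-5 -1 4; 3 6 5; -1 -2 1]) = -72
  − (-5) · M_12   where M_12 = det([2 -1 4; -4 6 5; -1 -2 1]) = 89
  + (7) · M_13   where M_13 = det([2 -5 4; -4 3 5; -1 -1 1]) = 49
  − (-4) · M_14   where M_14 = det([2 -5 -1; -4 3 6; -1 -1 -2]) = 63
det = (+1)·(3)·(-72) + (-1)·(-5)·(89) + (+1)·(7)·(49) + (-1)·(-4)·(63) = 824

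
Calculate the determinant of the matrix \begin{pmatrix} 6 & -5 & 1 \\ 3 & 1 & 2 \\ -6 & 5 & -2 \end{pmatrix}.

The determinant is -21.

Expand along column 1:
  + 6 · |1 2; 5 -2| = 6·(-2 − 10) = -72
  − 3 · |-5 1; 5 -2| = −3·(10 − 5) = -15
  + (-6) · |-5 1; 1 2| = (-6)·(-10 − 1) = 66
Sum: (-72) + (-15) + (66) = -21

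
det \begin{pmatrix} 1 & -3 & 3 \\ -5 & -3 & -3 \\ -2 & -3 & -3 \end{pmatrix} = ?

Expand along row 1:
  + 1 · |-3 -3; -3 -3| = 1·(9 − 9) = 0
  − (-3) · |-5 -3; -2 -3| = −(-3)·(15 − 6) = 27
  + 3 · |-5 -3; -2 -3| = 3·(15 − 6) = 27
Sum: (0) + (27) + (27) = 54

54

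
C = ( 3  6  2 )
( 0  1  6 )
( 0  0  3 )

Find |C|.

C is upper triangular, so det(C) is the product of the diagonal entries:
det = (3) · (1) · (3) = 9

det(C) = 9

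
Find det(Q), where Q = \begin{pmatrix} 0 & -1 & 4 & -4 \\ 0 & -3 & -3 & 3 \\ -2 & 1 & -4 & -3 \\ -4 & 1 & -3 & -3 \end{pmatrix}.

det(Q) = -240

Expand along column 1 (it has 2 zeros):
  + (-2) · M_31   where M_31 = det([-1 4 -4; -3 -3 3; 1 -3 -3]) = -90
  − (-4) · M_41   where M_41 = det([-1 4 -4; -3 -3 3; 1 -4 -3]) = -105
det = (+1)·(-2)·(-90) + (-1)·(-4)·(-105) = -240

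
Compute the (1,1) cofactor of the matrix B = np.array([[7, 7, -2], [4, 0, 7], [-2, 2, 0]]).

-14

Delete row 1 and column 1; the remaining 2×2 submatrix is [0 7; 2 0].
Its determinant is 0·0 − 7·2 = -14.
The cofactor carries sign (−1)^(1+1) = +1, so C_{1,1} = +(-14) = -14.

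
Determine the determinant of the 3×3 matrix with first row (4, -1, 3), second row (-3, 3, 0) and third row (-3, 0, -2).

Expand along column 2:
  − (-1) · |-3 0; -3 -2| = −(-1)·(6 − 0) = 6
  + 3 · |4 3; -3 -2| = 3·(-8 − (-9)) = 3
Sum: (6) + (3) = 9

9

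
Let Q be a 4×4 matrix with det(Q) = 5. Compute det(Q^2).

25

det(Q^2) = (det Q)^2 = (5)^2 = 25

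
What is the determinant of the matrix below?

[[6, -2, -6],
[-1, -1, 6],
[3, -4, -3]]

Expand along row 1:
  + 6 · |-1 6; -4 -3| = 6·(3 − (-24)) = 162
  − (-2) · |-1 6; 3 -3| = −(-2)·(3 − 18) = -30
  + (-6) · |-1 -1; 3 -4| = (-6)·(4 − (-3)) = -42
Sum: (162) + (-30) + (-42) = 90

90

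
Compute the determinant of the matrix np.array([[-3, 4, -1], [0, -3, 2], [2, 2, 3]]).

Expand along row 2:
  + (-3) · |-3 -1; 2 3| = (-3)·(-9 − (-2)) = 21
  − 2 · |-3 4; 2 2| = −2·(-6 − 8) = 28
Sum: (21) + (28) = 49

The determinant is 49.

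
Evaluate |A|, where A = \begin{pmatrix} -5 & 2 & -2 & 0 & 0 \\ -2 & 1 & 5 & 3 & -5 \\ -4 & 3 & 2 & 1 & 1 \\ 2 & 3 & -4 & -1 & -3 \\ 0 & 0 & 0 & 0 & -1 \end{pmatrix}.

Expand along row 5 (it has 4 zeros):
  + (-1) · M_55   where M_55 = det([-5 2 -2 0; -2 1 5 3; -4 3 2 1; 2 3 -4 -1]) = 154
det = (+1)·(-1)·(154) = -154

The determinant is -154.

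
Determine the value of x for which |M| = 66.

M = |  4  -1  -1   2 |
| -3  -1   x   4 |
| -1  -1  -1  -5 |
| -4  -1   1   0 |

x = 3

Expanding along the column containing x, det(M) is linear in x: det(M) = (46)·x + (-72).
Set (46)·x + (-72) = 66  ⇒  (46)·x = 138  ⇒  x = 3.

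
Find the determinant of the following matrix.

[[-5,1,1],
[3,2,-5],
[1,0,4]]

-59

Expand along row 3:
  + 1 · |1 1; 2 -5| = 1·(-5 − 2) = -7
  + 4 · |-5 1; 3 2| = 4·(-10 − 3) = -52
Sum: (-7) + (-52) = -59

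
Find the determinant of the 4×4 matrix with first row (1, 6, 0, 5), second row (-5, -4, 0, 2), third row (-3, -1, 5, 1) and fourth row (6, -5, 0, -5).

Expand along column 3 (it has 3 zeros):
  + (5) · M_33   where M_33 = det([1 6 5; -5 -4 2; 6 -5 -5]) = 197
det = (+1)·(5)·(197) = 985

985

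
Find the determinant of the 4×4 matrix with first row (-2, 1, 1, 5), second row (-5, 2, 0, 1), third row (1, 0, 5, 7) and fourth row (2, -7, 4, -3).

490

Expand along row 2 (it has 1 zero):
  − (-5) · M_21   where M_21 = det([1 1 5; 0 5 7; -7 4 -3]) = 83
  + (2) · M_22   where M_22 = det([-2 1 5; 1 5 7; 2 4 -3]) = 73
  + (1) · M_24   where M_24 = det([-2 1 1; 1 0 5; 2 -7 4]) = -71
det = (-1)·(-5)·(83) + (+1)·(2)·(73) + (+1)·(1)·(-71) = 490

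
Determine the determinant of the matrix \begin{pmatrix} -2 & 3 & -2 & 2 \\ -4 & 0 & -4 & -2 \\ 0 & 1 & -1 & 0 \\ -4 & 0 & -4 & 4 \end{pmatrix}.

-72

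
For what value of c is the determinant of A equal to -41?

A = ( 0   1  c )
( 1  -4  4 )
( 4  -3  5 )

Expanding along the row containing c, det(A) is linear in c: det(A) = (13)·c + (11).
Set (13)·c + (11) = -41  ⇒  (13)·c = -52  ⇒  c = -4.

c = -4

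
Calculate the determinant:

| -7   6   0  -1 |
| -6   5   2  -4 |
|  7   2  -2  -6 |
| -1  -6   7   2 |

543

Expand along row 1 (it has 1 zero):
  + (-7) · M_11   where M_11 = det([5 2 -4; 2 -2 -6; -6 7 2]) = 246
  − (6) · M_12   where M_12 = det([-6 2 -4; 7 -2 -6; -1 7 2]) = -432
  − (-1) · M_14   where M_14 = det([-6 5 2; 7 2 -2; -1 -6 7]) = -327
det = (+1)·(-7)·(246) + (-1)·(6)·(-432) + (-1)·(-1)·(-327) = 543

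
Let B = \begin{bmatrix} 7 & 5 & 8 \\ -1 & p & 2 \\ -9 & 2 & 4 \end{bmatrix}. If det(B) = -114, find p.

Expanding along the column containing p, det(B) is linear in p: det(B) = (100)·p + (-114).
Set (100)·p + (-114) = -114  ⇒  (100)·p = 0  ⇒  p = 0.

p = 0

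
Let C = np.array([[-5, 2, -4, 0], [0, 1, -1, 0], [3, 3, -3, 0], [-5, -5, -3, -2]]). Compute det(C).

det(C) = -12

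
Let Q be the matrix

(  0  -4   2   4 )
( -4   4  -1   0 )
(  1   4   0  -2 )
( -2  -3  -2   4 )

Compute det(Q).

-156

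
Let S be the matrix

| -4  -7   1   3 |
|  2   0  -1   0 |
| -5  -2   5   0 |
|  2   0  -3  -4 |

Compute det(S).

Expand along row 2 (it has 2 zeros):
  − (2) · M_21   where M_21 = det([-7 1 3; -2 5 0; 0 -3 -4]) = 150
  − (-1) · M_23   where M_23 = det([-4 -7 3; -5 -2 0; 2 0 -4]) = 120
det = (-1)·(2)·(150) + (-1)·(-1)·(120) = -180

The determinant is -180.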